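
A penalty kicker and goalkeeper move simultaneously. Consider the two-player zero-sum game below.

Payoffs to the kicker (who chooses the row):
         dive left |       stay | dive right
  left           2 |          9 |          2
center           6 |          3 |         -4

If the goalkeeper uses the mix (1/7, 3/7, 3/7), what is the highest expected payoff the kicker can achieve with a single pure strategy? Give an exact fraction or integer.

left: (2)·(1/7) + (9)·(3/7) + (2)·(3/7) = 5.
center: (6)·(1/7) + (3)·(3/7) + (-4)·(3/7) = 3/7.
The best pure response is left with expected payoff 5.

5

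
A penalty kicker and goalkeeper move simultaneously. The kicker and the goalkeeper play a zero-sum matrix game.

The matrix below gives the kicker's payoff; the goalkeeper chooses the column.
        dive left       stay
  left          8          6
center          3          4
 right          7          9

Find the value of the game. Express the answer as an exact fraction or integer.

Row center is strictly dominated by row right, so the kicker never plays it.
The remaining 2×2 game on (left, right) × (dive left, stay) has no saddle point. Let the kicker play left with probability p; indifference gives 8p + 7(1−p) = 6p + 9(1−p), so p = 1/2.
Similarly the goalkeeper's optimal q on dive left is 3/4, and the value is 8·(3/4) + (6)·(1/4) = 15/2.

15/2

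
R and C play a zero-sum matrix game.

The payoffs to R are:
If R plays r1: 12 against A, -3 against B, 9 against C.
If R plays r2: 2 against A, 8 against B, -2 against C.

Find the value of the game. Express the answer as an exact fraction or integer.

Column A is strictly dominated by C for C (it gives R more in every row).
The remaining 2×2 game on (r1, r2) × (B, C) has no saddle point. Let R play r1 with probability p; indifference gives −3p + 8(1−p) = 9p − 2(1−p), so p = 5/11.
Similarly C's optimal q on B is 1/2, and the value is -3·(1/2) + (9)·(1/2) = 3.

3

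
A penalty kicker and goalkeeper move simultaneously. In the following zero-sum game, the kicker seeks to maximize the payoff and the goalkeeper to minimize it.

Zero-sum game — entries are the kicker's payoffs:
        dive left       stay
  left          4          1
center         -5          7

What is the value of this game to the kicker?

Row minima are 1 and -5, so the kicker's maximin is 1; column maxima are 4 and 7, so the goalkeeper's minimax is 4. These differ, so the equilibrium is in mixed strategies.
Let the kicker play left with probability p. The goalkeeper is indifferent when 4p − 5(1−p) = p + 7(1−p), giving p = 4/5.
Let the goalkeeper play dive left with probability q. The kicker is indifferent when 4q + (1−q) = −5q + 7(1−q), giving q = 2/5.
The value is 4·(2/5) + (1)·(3/5) = 11/5.

11/5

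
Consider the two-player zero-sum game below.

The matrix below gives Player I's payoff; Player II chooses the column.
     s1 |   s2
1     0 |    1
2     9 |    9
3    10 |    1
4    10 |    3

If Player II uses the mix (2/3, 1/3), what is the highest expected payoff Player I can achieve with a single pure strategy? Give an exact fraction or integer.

1: (0)·(2/3) + (1)·(1/3) = 1/3.
2: (9)·(2/3) + (9)·(1/3) = 9.
3: (10)·(2/3) + (1)·(1/3) = 7.
4: (10)·(2/3) + (3)·(1/3) = 23/3.
The best pure response is 2 with expected payoff 9.

9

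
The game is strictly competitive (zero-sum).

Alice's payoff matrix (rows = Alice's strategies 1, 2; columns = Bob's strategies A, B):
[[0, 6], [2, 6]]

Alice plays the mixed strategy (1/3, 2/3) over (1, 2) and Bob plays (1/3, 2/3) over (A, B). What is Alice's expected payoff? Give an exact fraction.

Against (1/3, 2/3), each row's expected payoff is 1: 4; 2: 14/3.
Taking the (1/3, 2/3)-weighted average: (1/3)·(4) + (2/3)·(14/3) = 40/9.

40/9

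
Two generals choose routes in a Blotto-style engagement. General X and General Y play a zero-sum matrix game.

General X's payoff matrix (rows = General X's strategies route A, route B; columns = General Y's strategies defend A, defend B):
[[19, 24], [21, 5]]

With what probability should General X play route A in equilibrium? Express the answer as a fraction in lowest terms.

Row minima are 19 and 5, so General X's maximin is 19; column maxima are 21 and 24, so General Y's minimax is 21. These differ, so the equilibrium is in mixed strategies.
Let General X play route A with probability p. General Y is indifferent when 19p + 21(1−p) = 24p + 5(1−p), giving p = 16/21.

16/21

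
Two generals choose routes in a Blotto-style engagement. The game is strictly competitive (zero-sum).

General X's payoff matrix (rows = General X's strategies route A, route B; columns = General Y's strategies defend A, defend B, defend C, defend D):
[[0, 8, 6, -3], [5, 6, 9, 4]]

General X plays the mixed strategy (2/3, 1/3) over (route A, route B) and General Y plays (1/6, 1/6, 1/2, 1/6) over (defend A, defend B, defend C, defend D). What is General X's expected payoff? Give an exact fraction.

44/9

Against (1/6, 1/6, 1/2, 1/6), each row's expected payoff is route A: 23/6; route B: 7.
Taking the (2/3, 1/3)-weighted average: (2/3)·(23/6) + (1/3)·(7) = 44/9.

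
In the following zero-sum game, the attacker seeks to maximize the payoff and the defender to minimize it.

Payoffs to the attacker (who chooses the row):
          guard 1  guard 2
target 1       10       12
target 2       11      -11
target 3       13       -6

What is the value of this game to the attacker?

72/7

Row target 2 is strictly dominated by row target 3, so the attacker never plays it.
The remaining 2×2 game on (target 1, target 3) × (guard 1, guard 2) has no saddle point. Let the attacker play target 1 with probability p; indifference gives 10p + 13(1−p) = 12p − 6(1−p), so p = 19/21.
Similarly the defender's optimal q on guard 1 is 6/7, and the value is 10·(6/7) + (12)·(1/7) = 72/7.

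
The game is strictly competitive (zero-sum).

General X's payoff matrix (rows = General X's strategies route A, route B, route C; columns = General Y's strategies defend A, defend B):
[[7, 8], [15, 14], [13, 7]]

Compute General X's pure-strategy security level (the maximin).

The worst-case payoff for each row is route A: 7, route B: 14, route C: 7.
The best of these is 14.

14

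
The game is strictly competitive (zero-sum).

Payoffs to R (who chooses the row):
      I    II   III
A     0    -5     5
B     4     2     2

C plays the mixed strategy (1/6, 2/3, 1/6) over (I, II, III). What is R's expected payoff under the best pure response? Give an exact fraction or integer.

7/3

A: (0)·(1/6) + (-5)·(2/3) + (5)·(1/6) = -5/2.
B: (4)·(1/6) + (2)·(2/3) + (2)·(1/6) = 7/3.
The best pure response is B with expected payoff 7/3.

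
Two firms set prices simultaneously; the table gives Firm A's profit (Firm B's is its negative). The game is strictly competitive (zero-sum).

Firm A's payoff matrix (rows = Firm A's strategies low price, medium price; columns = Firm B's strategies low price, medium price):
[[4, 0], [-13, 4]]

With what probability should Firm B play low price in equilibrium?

4/21

Row minima are 0 and -13, so Firm A's maximin is 0; column maxima are 4 and 4, so Firm B's minimax is 4. These differ, so the equilibrium is in mixed strategies.
Let Firm B play low price with probability q. Firm A is indifferent when 4q = −13q + 4(1−q), giving q = 4/21.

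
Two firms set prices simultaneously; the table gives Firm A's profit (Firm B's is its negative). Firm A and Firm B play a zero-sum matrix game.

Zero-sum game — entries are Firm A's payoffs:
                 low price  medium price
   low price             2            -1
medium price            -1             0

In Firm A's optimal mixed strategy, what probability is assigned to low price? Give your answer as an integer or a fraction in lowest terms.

Row minima are -1 and -1, so Firm A's maximin is -1; column maxima are 2 and 0, so Firm B's minimax is 0. These differ, so the equilibrium is in mixed strategies.
Let Firm A play low price with probability p. Firm B is indifferent when 2p − (1−p) = −p, giving p = 1/4.

1/4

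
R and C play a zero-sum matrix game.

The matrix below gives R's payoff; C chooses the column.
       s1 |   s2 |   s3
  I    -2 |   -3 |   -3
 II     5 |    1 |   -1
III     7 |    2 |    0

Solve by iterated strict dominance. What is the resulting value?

0

Row I is strictly dominated by row II (5>-2, 1>-3, -1>-3); eliminate I.
Row II is strictly dominated by row III (7>5, 2>1, 0>-1); eliminate II.
Column s1 is strictly dominated by s2 for C (2<7); eliminate s1.
Column s2 is strictly dominated by s3 for C (0<2); eliminate s2.
Only (III, s3) remains, with payoff 0.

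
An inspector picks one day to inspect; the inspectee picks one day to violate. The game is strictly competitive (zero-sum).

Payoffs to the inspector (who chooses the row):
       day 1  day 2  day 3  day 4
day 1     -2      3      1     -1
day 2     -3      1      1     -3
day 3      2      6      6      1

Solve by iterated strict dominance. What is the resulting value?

Column day 3 is strictly dominated by day 1 for the inspectee (-2<1, -3<1, 2<6); eliminate day 3.
Column day 2 is strictly dominated by day 1 for the inspectee (-2<3, -3<1, 2<6); eliminate day 2.
Row day 2 is strictly dominated by row day 1 (-2>-3, -1>-3); eliminate day 2.
Row day 1 is strictly dominated by row day 3 (2>-2, 1>-1); eliminate day 1.
Column day 1 is strictly dominated by day 4 for the inspectee (1<2); eliminate day 1.
Only (day 3, day 4) remains, with payoff 1.

1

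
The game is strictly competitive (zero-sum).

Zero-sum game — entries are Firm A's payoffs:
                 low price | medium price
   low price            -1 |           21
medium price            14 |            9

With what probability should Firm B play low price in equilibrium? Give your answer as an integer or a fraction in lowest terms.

Row minima are -1 and 9, so Firm A's maximin is 9; column maxima are 14 and 21, so Firm B's minimax is 14. These differ, so the equilibrium is in mixed strategies.
Let Firm B play low price with probability q. Firm A is indifferent when −q + 21(1−q) = 14q + 9(1−q), giving q = 4/9.

4/9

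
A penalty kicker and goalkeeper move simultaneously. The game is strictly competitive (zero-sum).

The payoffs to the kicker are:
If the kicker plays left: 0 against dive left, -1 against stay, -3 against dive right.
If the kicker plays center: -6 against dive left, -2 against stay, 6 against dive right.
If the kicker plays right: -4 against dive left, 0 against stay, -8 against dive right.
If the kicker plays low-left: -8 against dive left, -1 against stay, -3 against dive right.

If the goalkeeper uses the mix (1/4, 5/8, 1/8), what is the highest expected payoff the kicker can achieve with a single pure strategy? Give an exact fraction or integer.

-1

left: (0)·(1/4) + (-1)·(5/8) + (-3)·(1/8) = -1.
center: (-6)·(1/4) + (-2)·(5/8) + (6)·(1/8) = -2.
right: (-4)·(1/4) + (0)·(5/8) + (-8)·(1/8) = -2.
low-left: (-8)·(1/4) + (-1)·(5/8) + (-3)·(1/8) = -3.
The best pure response is left with expected payoff -1.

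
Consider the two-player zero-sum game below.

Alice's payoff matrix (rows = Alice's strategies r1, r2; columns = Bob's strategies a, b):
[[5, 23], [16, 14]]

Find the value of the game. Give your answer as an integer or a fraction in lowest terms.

149/10

Row minima are 5 and 14, so Alice's maximin is 14; column maxima are 16 and 23, so Bob's minimax is 16. These differ, so the equilibrium is in mixed strategies.
Let Alice play r1 with probability p. Bob is indifferent when 5p + 16(1−p) = 23p + 14(1−p), giving p = 1/10.
Let Bob play a with probability q. Alice is indifferent when 5q + 23(1−q) = 16q + 14(1−q), giving q = 9/20.
The value is 5·(9/20) + (23)·(11/20) = 149/10.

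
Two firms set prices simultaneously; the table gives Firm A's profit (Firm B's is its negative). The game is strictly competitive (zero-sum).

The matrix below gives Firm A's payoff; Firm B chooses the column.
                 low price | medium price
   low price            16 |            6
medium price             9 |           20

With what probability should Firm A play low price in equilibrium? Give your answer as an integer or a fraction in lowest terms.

11/21

Row minima are 6 and 9, so Firm A's maximin is 9; column maxima are 16 and 20, so Firm B's minimax is 16. These differ, so the equilibrium is in mixed strategies.
Let Firm A play low price with probability p. Firm B is indifferent when 16p + 9(1−p) = 6p + 20(1−p), giving p = 11/21.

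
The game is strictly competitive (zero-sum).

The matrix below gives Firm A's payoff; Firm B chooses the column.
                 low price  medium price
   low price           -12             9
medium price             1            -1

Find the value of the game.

-3/23

Row minima are -12 and -1, so Firm A's maximin is -1; column maxima are 1 and 9, so Firm B's minimax is 1. These differ, so the equilibrium is in mixed strategies.
Let Firm A play low price with probability p. Firm B is indifferent when −12p + (1−p) = 9p − (1−p), giving p = 2/23.
Let Firm B play low price with probability q. Firm A is indifferent when −12q + 9(1−q) = q − (1−q), giving q = 10/23.
The value is -12·(10/23) + (9)·(13/23) = -3/23.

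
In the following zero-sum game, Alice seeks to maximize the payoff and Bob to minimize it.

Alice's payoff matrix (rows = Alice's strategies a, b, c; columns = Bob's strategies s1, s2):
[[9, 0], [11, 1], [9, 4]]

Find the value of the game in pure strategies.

4

Row minima: 0, 1, 4 → Alice's maximin is 4.
Column maxima: 11, 4 → Bob's minimax is 4.
They coincide at (c, s2), so the value is 4.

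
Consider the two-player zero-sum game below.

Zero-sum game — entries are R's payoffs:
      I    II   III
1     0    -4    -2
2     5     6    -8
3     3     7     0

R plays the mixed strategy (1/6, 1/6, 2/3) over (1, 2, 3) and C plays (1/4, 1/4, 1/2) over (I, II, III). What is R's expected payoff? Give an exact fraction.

Against (1/4, 1/4, 1/2), each row's expected payoff is 1: -2; 2: -5/4; 3: 5/2.
Taking the (1/6, 1/6, 2/3)-weighted average: (1/6)·(-2) + (1/6)·(-5/4) + (2/3)·(5/2) = 9/8.

9/8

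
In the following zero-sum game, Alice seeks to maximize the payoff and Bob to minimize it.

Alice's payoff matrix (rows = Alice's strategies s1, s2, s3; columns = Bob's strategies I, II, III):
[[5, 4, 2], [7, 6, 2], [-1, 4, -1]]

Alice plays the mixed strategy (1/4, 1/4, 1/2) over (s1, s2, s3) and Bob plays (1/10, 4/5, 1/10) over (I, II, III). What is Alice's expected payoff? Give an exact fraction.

Against (1/10, 4/5, 1/10), each row's expected payoff is s1: 39/10; s2: 57/10; s3: 3.
Taking the (1/4, 1/4, 1/2)-weighted average: (1/4)·(39/10) + (1/4)·(57/10) + (1/2)·(3) = 39/10.

39/10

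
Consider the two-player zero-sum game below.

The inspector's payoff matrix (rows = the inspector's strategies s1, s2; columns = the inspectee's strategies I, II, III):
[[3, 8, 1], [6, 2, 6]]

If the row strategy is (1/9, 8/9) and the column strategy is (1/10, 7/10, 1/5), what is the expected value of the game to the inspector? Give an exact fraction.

Against (1/10, 7/10, 1/5), each row's expected payoff is s1: 61/10; s2: 16/5.
Taking the (1/9, 8/9)-weighted average: (1/9)·(61/10) + (8/9)·(16/5) = 317/90.

317/90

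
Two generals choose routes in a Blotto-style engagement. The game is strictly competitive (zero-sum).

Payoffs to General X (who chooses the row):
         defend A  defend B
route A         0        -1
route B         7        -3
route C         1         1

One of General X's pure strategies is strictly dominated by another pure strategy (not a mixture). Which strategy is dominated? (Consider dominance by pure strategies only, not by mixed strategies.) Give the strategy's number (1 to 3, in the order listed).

Compare route A with route C: 1 > 0, 1 > -1.
So route C strictly dominates route A for General X; route A is strictly dominated.

1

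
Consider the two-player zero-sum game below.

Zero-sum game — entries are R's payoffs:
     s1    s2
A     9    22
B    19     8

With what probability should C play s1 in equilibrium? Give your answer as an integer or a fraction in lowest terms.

Row minima are 9 and 8, so R's maximin is 9; column maxima are 19 and 22, so C's minimax is 19. These differ, so the equilibrium is in mixed strategies.
Let C play s1 with probability q. R is indifferent when 9q + 22(1−q) = 19q + 8(1−q), giving q = 7/12.

7/12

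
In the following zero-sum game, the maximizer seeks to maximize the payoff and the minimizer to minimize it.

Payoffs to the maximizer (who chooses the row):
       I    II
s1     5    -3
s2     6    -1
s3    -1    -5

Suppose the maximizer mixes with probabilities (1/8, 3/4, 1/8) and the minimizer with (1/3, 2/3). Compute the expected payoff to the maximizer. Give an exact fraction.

1/2

Against (1/3, 2/3), each row's expected payoff is s1: -1/3; s2: 4/3; s3: -11/3.
Taking the (1/8, 3/4, 1/8)-weighted average: (1/8)·(-1/3) + (3/4)·(4/3) + (1/8)·(-11/3) = 1/2.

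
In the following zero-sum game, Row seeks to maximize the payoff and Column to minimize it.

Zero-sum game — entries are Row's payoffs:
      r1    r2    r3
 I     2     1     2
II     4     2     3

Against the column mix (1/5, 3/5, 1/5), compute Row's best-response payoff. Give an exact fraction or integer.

I: (2)·(1/5) + (1)·(3/5) + (2)·(1/5) = 7/5.
II: (4)·(1/5) + (2)·(3/5) + (3)·(1/5) = 13/5.
The best pure response is II with expected payoff 13/5.

13/5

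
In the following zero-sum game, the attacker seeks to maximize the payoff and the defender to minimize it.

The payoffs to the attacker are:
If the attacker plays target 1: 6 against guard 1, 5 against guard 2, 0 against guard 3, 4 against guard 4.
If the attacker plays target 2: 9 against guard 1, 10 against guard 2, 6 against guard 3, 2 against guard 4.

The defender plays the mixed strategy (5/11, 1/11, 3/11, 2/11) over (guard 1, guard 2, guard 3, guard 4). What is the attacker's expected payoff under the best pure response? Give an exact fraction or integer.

target 1: (6)·(5/11) + (5)·(1/11) + (0)·(3/11) + (4)·(2/11) = 43/11.
target 2: (9)·(5/11) + (10)·(1/11) + (6)·(3/11) + (2)·(2/11) = 7.
The best pure response is target 2 with expected payoff 7.

7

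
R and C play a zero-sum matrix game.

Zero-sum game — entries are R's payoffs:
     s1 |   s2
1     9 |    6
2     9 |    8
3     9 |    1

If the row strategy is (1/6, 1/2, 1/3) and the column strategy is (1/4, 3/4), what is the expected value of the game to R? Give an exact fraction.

Against (1/4, 3/4), each row's expected payoff is 1: 27/4; 2: 33/4; 3: 3.
Taking the (1/6, 1/2, 1/3)-weighted average: (1/6)·(27/4) + (1/2)·(33/4) + (1/3)·(3) = 25/4.

25/4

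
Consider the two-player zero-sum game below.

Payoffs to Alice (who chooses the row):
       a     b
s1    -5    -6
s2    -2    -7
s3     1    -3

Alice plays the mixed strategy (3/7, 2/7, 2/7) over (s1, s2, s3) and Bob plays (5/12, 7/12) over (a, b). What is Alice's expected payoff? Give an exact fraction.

Against (5/12, 7/12), each row's expected payoff is s1: -67/12; s2: -59/12; s3: -4/3.
Taking the (3/7, 2/7, 2/7)-weighted average: (3/7)·(-67/12) + (2/7)·(-59/12) + (2/7)·(-4/3) = -117/28.

-117/28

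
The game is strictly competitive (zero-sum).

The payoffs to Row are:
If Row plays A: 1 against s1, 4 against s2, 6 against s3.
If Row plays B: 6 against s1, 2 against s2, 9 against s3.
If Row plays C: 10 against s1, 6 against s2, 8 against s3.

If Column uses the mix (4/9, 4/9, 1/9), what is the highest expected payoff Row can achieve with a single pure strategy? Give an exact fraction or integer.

8

A: (1)·(4/9) + (4)·(4/9) + (6)·(1/9) = 26/9.
B: (6)·(4/9) + (2)·(4/9) + (9)·(1/9) = 41/9.
C: (10)·(4/9) + (6)·(4/9) + (8)·(1/9) = 8.
The best pure response is C with expected payoff 8.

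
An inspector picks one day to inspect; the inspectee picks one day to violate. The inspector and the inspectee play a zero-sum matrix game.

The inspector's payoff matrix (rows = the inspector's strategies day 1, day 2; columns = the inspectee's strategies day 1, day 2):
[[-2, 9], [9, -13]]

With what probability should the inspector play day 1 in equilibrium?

2/3

Row minima are -2 and -13, so the inspector's maximin is -2; column maxima are 9 and 9, so the inspectee's minimax is 9. These differ, so the equilibrium is in mixed strategies.
Let the inspector play day 1 with probability p. The inspectee is indifferent when −2p + 9(1−p) = 9p − 13(1−p), giving p = 2/3.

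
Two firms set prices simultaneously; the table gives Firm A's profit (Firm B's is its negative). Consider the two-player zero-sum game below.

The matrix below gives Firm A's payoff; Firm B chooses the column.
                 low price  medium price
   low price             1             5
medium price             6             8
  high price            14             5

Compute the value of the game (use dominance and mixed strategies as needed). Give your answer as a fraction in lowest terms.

Row low price is strictly dominated by row medium price, so Firm A never plays it.
The remaining 2×2 game on (medium price, high price) × (low price, medium price) has no saddle point. Let Firm A play medium price with probability p; indifference gives 6p + 14(1−p) = 8p + 5(1−p), so p = 9/11.
Similarly Firm B's optimal q on low price is 3/11, and the value is 6·(3/11) + (8)·(8/11) = 82/11.

82/11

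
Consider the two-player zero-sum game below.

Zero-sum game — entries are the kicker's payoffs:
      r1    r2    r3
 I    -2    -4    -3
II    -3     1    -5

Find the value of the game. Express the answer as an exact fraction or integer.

-23/7

Column r1 is strictly dominated by r3 for the goalkeeper (it gives the kicker more in every row).
The remaining 2×2 game on (I, II) × (r2, r3) has no saddle point. Let the kicker play I with probability p; indifference gives −4p + (1−p) = −3p − 5(1−p), so p = 6/7.
Similarly the goalkeeper's optimal q on r2 is 2/7, and the value is -4·(2/7) + (-3)·(5/7) = -23/7.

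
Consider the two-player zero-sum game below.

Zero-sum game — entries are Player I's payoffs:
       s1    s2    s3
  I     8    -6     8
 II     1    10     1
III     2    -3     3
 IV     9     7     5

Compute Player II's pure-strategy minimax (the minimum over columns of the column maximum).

The worst case (largest entry) in each column is s1: 9, s2: 10, s3: 8.
The best (smallest) of these is 8.

8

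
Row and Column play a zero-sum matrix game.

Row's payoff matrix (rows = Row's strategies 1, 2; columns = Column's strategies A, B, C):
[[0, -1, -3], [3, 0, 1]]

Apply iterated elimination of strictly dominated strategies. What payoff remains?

Row 1 is strictly dominated by row 2 (3>0, 0>-1, 1>-3); eliminate 1.
Column A is strictly dominated by B for Column (0<3); eliminate A.
Column C is strictly dominated by B for Column (0<1); eliminate C.
Only (2, B) remains, with payoff 0.

0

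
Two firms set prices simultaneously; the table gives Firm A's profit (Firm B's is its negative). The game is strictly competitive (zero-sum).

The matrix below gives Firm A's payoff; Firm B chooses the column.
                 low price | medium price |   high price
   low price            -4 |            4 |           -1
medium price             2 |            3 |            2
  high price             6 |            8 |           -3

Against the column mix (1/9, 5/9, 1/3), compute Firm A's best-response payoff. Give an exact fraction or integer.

37/9

low price: (-4)·(1/9) + (4)·(5/9) + (-1)·(1/3) = 13/9.
medium price: (2)·(1/9) + (3)·(5/9) + (2)·(1/3) = 23/9.
high price: (6)·(1/9) + (8)·(5/9) + (-3)·(1/3) = 37/9.
The best pure response is high price with expected payoff 37/9.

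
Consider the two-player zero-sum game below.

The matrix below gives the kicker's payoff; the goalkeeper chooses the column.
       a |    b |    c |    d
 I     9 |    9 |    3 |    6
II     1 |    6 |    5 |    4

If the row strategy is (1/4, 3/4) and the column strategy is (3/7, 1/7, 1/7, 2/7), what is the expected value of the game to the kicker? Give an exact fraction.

Against (3/7, 1/7, 1/7, 2/7), each row's expected payoff is I: 51/7; II: 22/7.
Taking the (1/4, 3/4)-weighted average: (1/4)·(51/7) + (3/4)·(22/7) = 117/28.

117/28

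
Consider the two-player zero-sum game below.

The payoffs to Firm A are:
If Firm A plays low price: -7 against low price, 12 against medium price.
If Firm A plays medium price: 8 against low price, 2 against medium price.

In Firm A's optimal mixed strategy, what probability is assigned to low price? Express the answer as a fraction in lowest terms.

Row minima are -7 and 2, so Firm A's maximin is 2; column maxima are 8 and 12, so Firm B's minimax is 8. These differ, so the equilibrium is in mixed strategies.
Let Firm A play low price with probability p. Firm B is indifferent when −7p + 8(1−p) = 12p + 2(1−p), giving p = 6/25.

6/25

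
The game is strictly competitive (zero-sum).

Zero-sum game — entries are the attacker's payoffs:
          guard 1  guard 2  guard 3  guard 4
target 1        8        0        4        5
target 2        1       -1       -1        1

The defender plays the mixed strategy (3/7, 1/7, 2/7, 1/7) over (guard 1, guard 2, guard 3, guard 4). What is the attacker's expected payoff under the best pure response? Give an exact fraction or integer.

target 1: (8)·(3/7) + (0)·(1/7) + (4)·(2/7) + (5)·(1/7) = 37/7.
target 2: (1)·(3/7) + (-1)·(1/7) + (-1)·(2/7) + (1)·(1/7) = 1/7.
The best pure response is target 1 with expected payoff 37/7.

37/7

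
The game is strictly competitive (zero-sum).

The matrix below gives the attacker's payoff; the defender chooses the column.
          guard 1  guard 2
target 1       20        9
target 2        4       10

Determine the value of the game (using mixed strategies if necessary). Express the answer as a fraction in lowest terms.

Row minima are 9 and 4, so the attacker's maximin is 9; column maxima are 20 and 10, so the defender's minimax is 10. These differ, so the equilibrium is in mixed strategies.
Let the attacker play target 1 with probability p. The defender is indifferent when 20p + 4(1−p) = 9p + 10(1−p), giving p = 6/17.
Let the defender play guard 1 with probability q. The attacker is indifferent when 20q + 9(1−q) = 4q + 10(1−q), giving q = 1/17.
The value is 20·(1/17) + (9)·(16/17) = 164/17.

164/17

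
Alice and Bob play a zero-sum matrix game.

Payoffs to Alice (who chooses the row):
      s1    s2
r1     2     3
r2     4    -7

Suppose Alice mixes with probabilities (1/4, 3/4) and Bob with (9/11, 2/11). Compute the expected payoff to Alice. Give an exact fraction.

Against (9/11, 2/11), each row's expected payoff is r1: 24/11; r2: 2.
Taking the (1/4, 3/4)-weighted average: (1/4)·(24/11) + (3/4)·(2) = 45/22.

45/22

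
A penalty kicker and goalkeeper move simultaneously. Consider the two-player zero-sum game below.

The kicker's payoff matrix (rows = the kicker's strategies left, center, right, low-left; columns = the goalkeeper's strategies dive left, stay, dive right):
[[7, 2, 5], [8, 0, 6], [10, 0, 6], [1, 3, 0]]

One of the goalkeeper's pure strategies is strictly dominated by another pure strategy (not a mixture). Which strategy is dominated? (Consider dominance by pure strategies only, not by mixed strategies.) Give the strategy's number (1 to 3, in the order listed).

The goalkeeper prefers columns that give the kicker less. Compare dive left with dive right: 5 < 7, 6 < 8, 6 < 10, 0 < 1.
So dive right strictly dominates dive left for the goalkeeper; dive left is strictly dominated.

1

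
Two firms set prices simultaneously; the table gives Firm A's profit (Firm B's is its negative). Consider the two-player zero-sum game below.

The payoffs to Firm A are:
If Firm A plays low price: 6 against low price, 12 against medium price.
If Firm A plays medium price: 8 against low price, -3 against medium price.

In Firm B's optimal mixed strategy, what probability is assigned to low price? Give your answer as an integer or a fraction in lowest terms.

15/17

Row minima are 6 and -3, so Firm A's maximin is 6; column maxima are 8 and 12, so Firm B's minimax is 8. These differ, so the equilibrium is in mixed strategies.
Let Firm B play low price with probability q. Firm A is indifferent when 6q + 12(1−q) = 8q − 3(1−q), giving q = 15/17.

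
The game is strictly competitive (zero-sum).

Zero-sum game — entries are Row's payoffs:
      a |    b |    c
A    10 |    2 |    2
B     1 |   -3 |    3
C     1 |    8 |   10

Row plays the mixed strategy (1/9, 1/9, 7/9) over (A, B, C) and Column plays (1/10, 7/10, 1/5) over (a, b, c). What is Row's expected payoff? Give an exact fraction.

Against (1/10, 7/10, 1/5), each row's expected payoff is A: 14/5; B: -7/5; C: 77/10.
Taking the (1/9, 1/9, 7/9)-weighted average: (1/9)·(14/5) + (1/9)·(-7/5) + (7/9)·(77/10) = 553/90.

553/90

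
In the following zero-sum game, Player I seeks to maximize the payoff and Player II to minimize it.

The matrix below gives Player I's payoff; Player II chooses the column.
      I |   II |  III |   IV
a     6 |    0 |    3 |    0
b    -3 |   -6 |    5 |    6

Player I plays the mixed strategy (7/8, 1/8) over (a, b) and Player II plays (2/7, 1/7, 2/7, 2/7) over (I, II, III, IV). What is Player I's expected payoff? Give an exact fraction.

17/7

Against (2/7, 1/7, 2/7, 2/7), each row's expected payoff is a: 18/7; b: 10/7.
Taking the (7/8, 1/8)-weighted average: (7/8)·(18/7) + (1/8)·(10/7) = 17/7.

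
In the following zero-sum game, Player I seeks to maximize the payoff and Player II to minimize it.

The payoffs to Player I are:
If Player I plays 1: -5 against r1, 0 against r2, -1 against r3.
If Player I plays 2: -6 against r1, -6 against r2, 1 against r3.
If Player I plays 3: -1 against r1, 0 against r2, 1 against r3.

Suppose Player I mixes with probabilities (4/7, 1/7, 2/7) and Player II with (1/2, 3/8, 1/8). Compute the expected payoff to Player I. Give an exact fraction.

Against (1/2, 3/8, 1/8), each row's expected payoff is 1: -21/8; 2: -41/8; 3: -3/8.
Taking the (4/7, 1/7, 2/7)-weighted average: (4/7)·(-21/8) + (1/7)·(-41/8) + (2/7)·(-3/8) = -131/56.

-131/56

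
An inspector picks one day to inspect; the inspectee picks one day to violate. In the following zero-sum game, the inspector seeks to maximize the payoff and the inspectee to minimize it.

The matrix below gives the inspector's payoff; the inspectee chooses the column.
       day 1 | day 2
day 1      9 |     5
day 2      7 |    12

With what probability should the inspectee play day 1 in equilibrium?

Row minima are 5 and 7, so the inspector's maximin is 7; column maxima are 9 and 12, so the inspectee's minimax is 9. These differ, so the equilibrium is in mixed strategies.
Let the inspectee play day 1 with probability q. The inspector is indifferent when 9q + 5(1−q) = 7q + 12(1−q), giving q = 7/9.

7/9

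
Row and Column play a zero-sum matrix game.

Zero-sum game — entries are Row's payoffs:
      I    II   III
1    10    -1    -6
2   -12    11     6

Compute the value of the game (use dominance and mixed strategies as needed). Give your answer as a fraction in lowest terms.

Column II is strictly dominated by III for Column (it gives Row more in every row).
The remaining 2×2 game on (1, 2) × (I, III) has no saddle point. Let Row play 1 with probability p; indifference gives 10p − 12(1−p) = −6p + 6(1−p), so p = 9/17.
Similarly Column's optimal q on I is 6/17, and the value is 10·(6/17) + (-6)·(11/17) = -6/17.

-6/17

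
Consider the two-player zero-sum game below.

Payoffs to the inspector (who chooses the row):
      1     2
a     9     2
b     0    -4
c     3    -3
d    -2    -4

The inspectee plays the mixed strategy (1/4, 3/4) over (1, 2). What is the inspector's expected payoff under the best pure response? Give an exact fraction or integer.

15/4

a: (9)·(1/4) + (2)·(3/4) = 15/4.
b: (0)·(1/4) + (-4)·(3/4) = -3.
c: (3)·(1/4) + (-3)·(3/4) = -3/2.
d: (-2)·(1/4) + (-4)·(3/4) = -7/2.
The best pure response is a with expected payoff 15/4.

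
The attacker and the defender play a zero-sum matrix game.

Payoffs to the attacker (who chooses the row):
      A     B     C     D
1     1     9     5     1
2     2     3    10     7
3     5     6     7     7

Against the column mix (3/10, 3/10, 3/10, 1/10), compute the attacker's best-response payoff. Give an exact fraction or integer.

1: (1)·(3/10) + (9)·(3/10) + (5)·(3/10) + (1)·(1/10) = 23/5.
2: (2)·(3/10) + (3)·(3/10) + (10)·(3/10) + (7)·(1/10) = 26/5.
3: (5)·(3/10) + (6)·(3/10) + (7)·(3/10) + (7)·(1/10) = 61/10.
The best pure response is 3 with expected payoff 61/10.

61/10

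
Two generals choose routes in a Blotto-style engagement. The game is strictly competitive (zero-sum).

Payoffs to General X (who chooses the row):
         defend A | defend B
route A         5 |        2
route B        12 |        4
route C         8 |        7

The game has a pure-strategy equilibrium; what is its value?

Row minima: 2, 4, 7 → General X's maximin is 7.
Column maxima: 12, 7 → General Y's minimax is 7.
They coincide at (route C, defend B), so the value is 7.

7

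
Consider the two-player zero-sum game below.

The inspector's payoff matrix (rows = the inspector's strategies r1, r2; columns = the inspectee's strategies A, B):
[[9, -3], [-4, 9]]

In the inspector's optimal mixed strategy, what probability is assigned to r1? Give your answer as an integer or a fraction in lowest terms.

Row minima are -3 and -4, so the inspector's maximin is -3; column maxima are 9 and 9, so the inspectee's minimax is 9. These differ, so the equilibrium is in mixed strategies.
Let the inspector play r1 with probability p. The inspectee is indifferent when 9p − 4(1−p) = −3p + 9(1−p), giving p = 13/25.

13/25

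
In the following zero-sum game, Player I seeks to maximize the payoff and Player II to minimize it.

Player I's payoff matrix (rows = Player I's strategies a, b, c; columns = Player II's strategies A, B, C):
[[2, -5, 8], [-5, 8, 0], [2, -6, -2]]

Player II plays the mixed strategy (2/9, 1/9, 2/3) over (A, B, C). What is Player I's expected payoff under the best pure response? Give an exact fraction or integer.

a: (2)·(2/9) + (-5)·(1/9) + (8)·(2/3) = 47/9.
b: (-5)·(2/9) + (8)·(1/9) + (0)·(2/3) = -2/9.
c: (2)·(2/9) + (-6)·(1/9) + (-2)·(2/3) = -14/9.
The best pure response is a with expected payoff 47/9.

47/9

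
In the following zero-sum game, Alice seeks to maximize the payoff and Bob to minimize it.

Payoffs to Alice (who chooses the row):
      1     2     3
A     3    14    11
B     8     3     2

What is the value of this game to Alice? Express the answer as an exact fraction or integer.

41/7

Column 2 is strictly dominated by 3 for Bob (it gives Alice more in every row).
The remaining 2×2 game on (A, B) × (1, 3) has no saddle point. Let Alice play A with probability p; indifference gives 3p + 8(1−p) = 11p + 2(1−p), so p = 3/7.
Similarly Bob's optimal q on 1 is 9/14, and the value is 3·(9/14) + (11)·(5/14) = 41/7.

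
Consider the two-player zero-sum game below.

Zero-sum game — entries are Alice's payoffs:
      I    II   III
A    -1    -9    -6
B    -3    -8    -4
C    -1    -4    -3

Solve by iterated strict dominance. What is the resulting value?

-4

Column I is strictly dominated by II for Bob (-9<-1, -8<-3, -4<-1); eliminate I.
Row A is strictly dominated by row B (-8>-9, -4>-6); eliminate A.
Column III is strictly dominated by II for Bob (-8<-4, -4<-3); eliminate III.
Row B is strictly dominated by row C (-4>-8); eliminate B.
Only (C, II) remains, with payoff -4.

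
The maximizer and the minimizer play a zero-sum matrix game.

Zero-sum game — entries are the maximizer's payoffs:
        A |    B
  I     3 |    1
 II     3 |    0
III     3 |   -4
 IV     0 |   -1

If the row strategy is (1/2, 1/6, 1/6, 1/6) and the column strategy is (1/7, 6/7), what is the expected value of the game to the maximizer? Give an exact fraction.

1/14

Against (1/7, 6/7), each row's expected payoff is I: 9/7; II: 3/7; III: -3; IV: -6/7.
Taking the (1/2, 1/6, 1/6, 1/6)-weighted average: (1/2)·(9/7) + (1/6)·(3/7) + (1/6)·(-3) + (1/6)·(-6/7) = 1/14.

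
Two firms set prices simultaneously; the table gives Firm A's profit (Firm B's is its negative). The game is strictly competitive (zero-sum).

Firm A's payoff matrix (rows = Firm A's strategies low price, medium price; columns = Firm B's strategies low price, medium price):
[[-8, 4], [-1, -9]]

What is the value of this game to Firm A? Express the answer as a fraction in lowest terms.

Row minima are -8 and -9, so Firm A's maximin is -8; column maxima are -1 and 4, so Firm B's minimax is -1. These differ, so the equilibrium is in mixed strategies.
Let Firm A play low price with probability p. Firm B is indifferent when −8p − (1−p) = 4p − 9(1−p), giving p = 2/5.
Let Firm B play low price with probability q. Firm A is indifferent when −8q + 4(1−q) = −q − 9(1−q), giving q = 13/20.
The value is -8·(13/20) + (4)·(7/20) = -19/5.

-19/5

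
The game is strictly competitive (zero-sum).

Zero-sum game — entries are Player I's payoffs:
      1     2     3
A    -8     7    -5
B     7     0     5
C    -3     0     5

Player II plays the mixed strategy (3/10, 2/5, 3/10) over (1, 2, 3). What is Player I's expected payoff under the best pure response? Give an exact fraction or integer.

18/5

A: (-8)·(3/10) + (7)·(2/5) + (-5)·(3/10) = -11/10.
B: (7)·(3/10) + (0)·(2/5) + (5)·(3/10) = 18/5.
C: (-3)·(3/10) + (0)·(2/5) + (5)·(3/10) = 3/5.
The best pure response is B with expected payoff 18/5.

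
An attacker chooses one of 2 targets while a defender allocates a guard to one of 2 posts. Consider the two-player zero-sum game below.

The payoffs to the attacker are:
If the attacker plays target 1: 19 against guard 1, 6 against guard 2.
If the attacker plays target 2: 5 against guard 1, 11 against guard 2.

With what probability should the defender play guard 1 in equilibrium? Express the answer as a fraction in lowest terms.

Row minima are 6 and 5, so the attacker's maximin is 6; column maxima are 19 and 11, so the defender's minimax is 11. These differ, so the equilibrium is in mixed strategies.
Let the defender play guard 1 with probability q. The attacker is indifferent when 19q + 6(1−q) = 5q + 11(1−q), giving q = 5/19.

5/19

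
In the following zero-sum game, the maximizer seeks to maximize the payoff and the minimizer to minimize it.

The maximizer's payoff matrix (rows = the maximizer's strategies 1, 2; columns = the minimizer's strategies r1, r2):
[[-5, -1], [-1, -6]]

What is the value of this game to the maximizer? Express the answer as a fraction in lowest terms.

-29/9

Row minima are -5 and -6, so the maximizer's maximin is -5; column maxima are -1 and -1, so the minimizer's minimax is -1. These differ, so the equilibrium is in mixed strategies.
Let the maximizer play 1 with probability p. The minimizer is indifferent when −5p − (1−p) = −p − 6(1−p), giving p = 5/9.
Let the minimizer play r1 with probability q. The maximizer is indifferent when −5q − (1−q) = −q − 6(1−q), giving q = 5/9.
The value is -5·(5/9) + (-1)·(4/9) = -29/9.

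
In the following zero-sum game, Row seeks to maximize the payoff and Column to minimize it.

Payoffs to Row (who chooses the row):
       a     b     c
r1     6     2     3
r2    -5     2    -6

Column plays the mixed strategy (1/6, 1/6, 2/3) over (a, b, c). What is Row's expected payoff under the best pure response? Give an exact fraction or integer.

r1: (6)·(1/6) + (2)·(1/6) + (3)·(2/3) = 10/3.
r2: (-5)·(1/6) + (2)·(1/6) + (-6)·(2/3) = -9/2.
The best pure response is r1 with expected payoff 10/3.

10/3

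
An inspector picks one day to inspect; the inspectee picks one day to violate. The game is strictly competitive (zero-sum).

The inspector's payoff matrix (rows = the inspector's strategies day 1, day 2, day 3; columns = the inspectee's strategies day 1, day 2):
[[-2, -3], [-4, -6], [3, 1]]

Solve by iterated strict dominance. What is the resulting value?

Row day 2 is strictly dominated by row day 1 (-2>-4, -3>-6); eliminate day 2.
Column day 1 is strictly dominated by day 2 for the inspectee (-3<-2, 1<3); eliminate day 1.
Row day 1 is strictly dominated by row day 3 (1>-3); eliminate day 1.
Only (day 3, day 2) remains, with payoff 1.

1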